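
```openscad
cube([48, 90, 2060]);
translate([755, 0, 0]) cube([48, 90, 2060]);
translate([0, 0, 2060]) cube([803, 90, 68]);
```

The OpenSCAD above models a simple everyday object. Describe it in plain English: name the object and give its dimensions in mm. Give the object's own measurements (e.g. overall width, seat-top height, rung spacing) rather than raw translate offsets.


A door frame. The clear opening is 707 mm wide and 2060 mm high. Two 48 mm wide jambs, 90 mm deep, stand either side of the opening from the floor to the top of the opening. A 68 mm thick head sits across the top of both jambs, spanning the full outside width of the frame.


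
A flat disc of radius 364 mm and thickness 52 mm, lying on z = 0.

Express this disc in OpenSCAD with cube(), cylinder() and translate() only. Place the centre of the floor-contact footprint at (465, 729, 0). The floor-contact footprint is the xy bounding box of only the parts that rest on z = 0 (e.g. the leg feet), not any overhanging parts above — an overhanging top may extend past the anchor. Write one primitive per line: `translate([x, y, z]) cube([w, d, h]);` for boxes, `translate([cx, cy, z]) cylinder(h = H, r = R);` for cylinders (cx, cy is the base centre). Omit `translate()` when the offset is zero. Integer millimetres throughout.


translate([465, 729, 0]) cylinder(h = 52, r = 364);


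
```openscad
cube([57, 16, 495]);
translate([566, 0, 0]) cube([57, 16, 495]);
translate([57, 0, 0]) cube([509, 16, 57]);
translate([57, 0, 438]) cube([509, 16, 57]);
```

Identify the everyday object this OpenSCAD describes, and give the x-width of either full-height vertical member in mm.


A picture frame. The border width is 57 mm.

Four thin pieces enclosing a rectangular opening — a picture frame. The two full-height stiles are 495 mm tall; the top rail sits at z = 438 and is 57 mm tall, so the border above the opening is 495 − 438 = 57 mm, matching the stile x-width.


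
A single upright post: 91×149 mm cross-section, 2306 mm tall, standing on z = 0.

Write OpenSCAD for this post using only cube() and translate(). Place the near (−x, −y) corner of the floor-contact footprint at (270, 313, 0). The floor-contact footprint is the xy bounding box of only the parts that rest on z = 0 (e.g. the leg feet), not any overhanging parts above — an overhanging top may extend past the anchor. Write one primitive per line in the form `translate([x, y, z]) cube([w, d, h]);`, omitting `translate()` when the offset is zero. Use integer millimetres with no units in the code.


translate([270, 313, 0]) cube([91, 149, 2306]);


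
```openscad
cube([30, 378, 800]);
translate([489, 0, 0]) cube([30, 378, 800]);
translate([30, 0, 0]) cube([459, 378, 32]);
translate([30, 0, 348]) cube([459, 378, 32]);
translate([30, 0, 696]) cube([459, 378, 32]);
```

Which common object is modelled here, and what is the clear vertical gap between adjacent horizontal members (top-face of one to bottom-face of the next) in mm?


A bookshelf. The clear shelf gap is 316 mm.

Two tall side panels with 3 horizontal boards between them — a bookshelf. The first two shelf undersides are at z = 0 and z = 348; with shelf thickness 32, the clear gap is 348 − 0 − 32 = 316 mm.


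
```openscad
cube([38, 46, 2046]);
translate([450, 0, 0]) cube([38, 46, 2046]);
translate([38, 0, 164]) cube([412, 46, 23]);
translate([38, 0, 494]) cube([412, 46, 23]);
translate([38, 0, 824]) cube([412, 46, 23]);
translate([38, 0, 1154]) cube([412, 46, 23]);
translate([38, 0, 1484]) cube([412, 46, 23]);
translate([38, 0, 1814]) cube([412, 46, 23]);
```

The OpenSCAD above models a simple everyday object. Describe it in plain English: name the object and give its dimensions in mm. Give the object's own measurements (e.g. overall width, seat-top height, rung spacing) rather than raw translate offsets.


A straight ladder. Two 38×46 mm vertical rails, 2046 mm tall, stand 488 mm apart (outside-to-outside) with their front faces coplanar on the −y side. 6 rungs, each 46 mm deep and 23 mm tall, span between the inner faces of the rails, front faces flush with the rails. The lowest rung's underside is at z = 164 mm and rungs are spaced 330 mm apart (underside to underside).


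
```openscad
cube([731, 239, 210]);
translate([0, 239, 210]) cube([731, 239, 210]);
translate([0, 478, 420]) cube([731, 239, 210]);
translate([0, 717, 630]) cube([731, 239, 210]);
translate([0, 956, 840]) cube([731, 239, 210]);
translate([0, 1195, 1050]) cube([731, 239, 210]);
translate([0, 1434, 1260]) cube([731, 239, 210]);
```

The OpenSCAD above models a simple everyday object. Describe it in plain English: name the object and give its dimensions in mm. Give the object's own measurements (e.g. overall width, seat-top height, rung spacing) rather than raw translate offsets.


A straight staircase of 7 solid steps. Each step is 731 mm wide (x), 239 mm deep (y, the going) and 210 mm tall (the rise). The first step rests on the floor; each subsequent step sits one going further in +y and one rise higher in +z, directly behind and above the previous step with no overlap.


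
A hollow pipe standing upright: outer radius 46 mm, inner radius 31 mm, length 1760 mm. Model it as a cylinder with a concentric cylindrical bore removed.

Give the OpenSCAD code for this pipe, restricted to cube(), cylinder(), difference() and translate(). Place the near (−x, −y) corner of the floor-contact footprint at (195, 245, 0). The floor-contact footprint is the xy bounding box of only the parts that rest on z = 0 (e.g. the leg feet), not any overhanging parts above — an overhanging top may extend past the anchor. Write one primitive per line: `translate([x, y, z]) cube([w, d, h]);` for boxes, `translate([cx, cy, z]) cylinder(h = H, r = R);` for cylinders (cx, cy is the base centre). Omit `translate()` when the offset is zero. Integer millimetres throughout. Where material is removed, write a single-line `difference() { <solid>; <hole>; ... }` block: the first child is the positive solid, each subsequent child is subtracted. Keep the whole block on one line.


difference() { translate([241, 291, 0]) cylinder(h = 1760, r = 46); translate([241, 291, 0]) cylinder(h = 1760, r = 31); }


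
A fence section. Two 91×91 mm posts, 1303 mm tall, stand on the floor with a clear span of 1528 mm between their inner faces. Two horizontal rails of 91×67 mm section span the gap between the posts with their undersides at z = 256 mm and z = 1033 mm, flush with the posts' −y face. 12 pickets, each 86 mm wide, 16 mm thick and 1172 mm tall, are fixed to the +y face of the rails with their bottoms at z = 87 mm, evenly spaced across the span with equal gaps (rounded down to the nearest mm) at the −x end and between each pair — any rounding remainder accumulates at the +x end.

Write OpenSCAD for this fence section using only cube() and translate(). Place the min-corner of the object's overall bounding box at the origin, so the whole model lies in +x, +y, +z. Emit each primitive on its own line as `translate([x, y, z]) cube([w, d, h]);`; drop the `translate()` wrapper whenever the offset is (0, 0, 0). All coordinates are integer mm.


cube([91, 91, 1303]);
translate([1619, 0, 0]) cube([91, 91, 1303]);
translate([91, 0, 256]) cube([1528, 91, 67]);
translate([91, 0, 1033]) cube([1528, 91, 67]);
translate([129, 91, 87]) cube([86, 16, 1172]);
translate([253, 91, 87]) cube([86, 16, 1172]);
translate([377, 91, 87]) cube([86, 16, 1172]);
translate([501, 91, 87]) cube([86, 16, 1172]);
translate([625, 91, 87]) cube([86, 16, 1172]);
translate([749, 91, 87]) cube([86, 16, 1172]);
translate([873, 91, 87]) cube([86, 16, 1172]);
translate([997, 91, 87]) cube([86, 16, 1172]);
translate([1121, 91, 87]) cube([86, 16, 1172]);
translate([1245, 91, 87]) cube([86, 16, 1172]);
translate([1369, 91, 87]) cube([86, 16, 1172]);
translate([1493, 91, 87]) cube([86, 16, 1172]);


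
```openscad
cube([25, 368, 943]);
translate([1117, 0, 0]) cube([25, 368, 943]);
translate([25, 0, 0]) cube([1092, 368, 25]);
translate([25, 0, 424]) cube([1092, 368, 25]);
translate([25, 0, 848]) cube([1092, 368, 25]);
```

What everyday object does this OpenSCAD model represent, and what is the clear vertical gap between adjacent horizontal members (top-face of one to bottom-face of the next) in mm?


A bookshelf. The clear shelf gap is 399 mm.

Two tall side panels with 3 horizontal boards between them — a bookshelf. The first two shelf undersides are at z = 0 and z = 424; with shelf thickness 25, the clear gap is 424 − 0 − 25 = 399 mm.


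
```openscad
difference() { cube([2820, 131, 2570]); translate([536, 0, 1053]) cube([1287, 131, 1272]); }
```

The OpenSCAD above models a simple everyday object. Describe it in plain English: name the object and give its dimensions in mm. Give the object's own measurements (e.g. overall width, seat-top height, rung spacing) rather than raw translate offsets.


A wall 2820 mm long (x), 131 mm thick (y), 2570 mm tall, with a rectangular window opening cut through it. The opening is 1287 mm wide and 1272 mm tall; its sill is at z = 1053 mm and its near (−x) edge is 536 mm from the wall's −x end. The opening passes through the full wall thickness.


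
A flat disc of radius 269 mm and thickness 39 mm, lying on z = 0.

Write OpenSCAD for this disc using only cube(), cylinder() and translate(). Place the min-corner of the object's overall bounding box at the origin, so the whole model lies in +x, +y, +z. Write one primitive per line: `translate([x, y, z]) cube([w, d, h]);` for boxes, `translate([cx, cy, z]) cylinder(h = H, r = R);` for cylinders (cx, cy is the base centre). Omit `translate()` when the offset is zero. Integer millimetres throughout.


translate([269, 269, 0]) cylinder(h = 39, r = 269);


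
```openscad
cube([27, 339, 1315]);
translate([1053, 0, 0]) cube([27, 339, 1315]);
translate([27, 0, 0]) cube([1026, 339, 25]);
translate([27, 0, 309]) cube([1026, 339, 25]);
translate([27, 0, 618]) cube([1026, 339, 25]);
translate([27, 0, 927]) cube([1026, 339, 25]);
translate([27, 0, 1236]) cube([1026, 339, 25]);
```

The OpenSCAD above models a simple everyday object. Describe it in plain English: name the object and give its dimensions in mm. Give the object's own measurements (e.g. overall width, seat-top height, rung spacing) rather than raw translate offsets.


An open bookshelf. Two side panels, each 27 mm thick, 339 mm deep and 1315 mm tall, stand 1080 mm apart (outside-to-outside). Between them sit 5 shelves, each 25 mm thick and 339 mm deep, spanning the full gap between the sides. The bottom shelf rests on the floor (its underside at z = 0) and the clear gap between one shelf's top and the next shelf's underside is 284 mm.


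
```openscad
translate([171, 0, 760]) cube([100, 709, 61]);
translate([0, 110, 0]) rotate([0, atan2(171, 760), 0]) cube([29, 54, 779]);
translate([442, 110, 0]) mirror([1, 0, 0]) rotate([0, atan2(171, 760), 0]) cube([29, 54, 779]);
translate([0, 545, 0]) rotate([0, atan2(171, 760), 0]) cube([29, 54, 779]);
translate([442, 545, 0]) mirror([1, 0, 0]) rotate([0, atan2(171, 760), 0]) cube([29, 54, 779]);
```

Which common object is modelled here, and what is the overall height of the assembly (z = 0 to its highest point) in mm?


A sawhorse. The overall height is 821 mm.

A beam across two mirrored pairs of raked legs — a sawhorse. The beam's underside is at z = 760 (matching the legs' vertical rise in atan2(171, 760)) and the beam is 61 mm tall, so its top is at 760 + 61 = 821 mm. The raked legs top out at the beam's underside, so that is the highest point.


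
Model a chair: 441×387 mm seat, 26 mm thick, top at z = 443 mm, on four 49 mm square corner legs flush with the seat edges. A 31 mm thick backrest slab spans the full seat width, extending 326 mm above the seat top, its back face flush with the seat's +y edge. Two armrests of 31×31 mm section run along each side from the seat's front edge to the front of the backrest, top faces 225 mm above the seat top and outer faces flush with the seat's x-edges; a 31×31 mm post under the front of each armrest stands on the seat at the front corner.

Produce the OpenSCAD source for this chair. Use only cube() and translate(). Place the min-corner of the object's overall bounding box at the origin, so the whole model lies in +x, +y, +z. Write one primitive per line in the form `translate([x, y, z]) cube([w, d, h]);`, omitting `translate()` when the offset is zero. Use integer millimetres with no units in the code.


// leg_h = 443 - 26 = 417
// arm post h = 225 - 31 = 194
translate([0, 0, 417]) cube([441, 387, 26]);
cube([49, 49, 417]);
translate([392, 0, 0]) cube([49, 49, 417]);
translate([0, 338, 0]) cube([49, 49, 417]);
translate([392, 338, 0]) cube([49, 49, 417]);
translate([0, 356, 443]) cube([441, 31, 326]);
translate([0, 0, 637]) cube([31, 356, 31]);
translate([410, 0, 637]) cube([31, 356, 31]);
translate([0, 0, 443]) cube([31, 31, 194]);
translate([410, 0, 443]) cube([31, 31, 194]);


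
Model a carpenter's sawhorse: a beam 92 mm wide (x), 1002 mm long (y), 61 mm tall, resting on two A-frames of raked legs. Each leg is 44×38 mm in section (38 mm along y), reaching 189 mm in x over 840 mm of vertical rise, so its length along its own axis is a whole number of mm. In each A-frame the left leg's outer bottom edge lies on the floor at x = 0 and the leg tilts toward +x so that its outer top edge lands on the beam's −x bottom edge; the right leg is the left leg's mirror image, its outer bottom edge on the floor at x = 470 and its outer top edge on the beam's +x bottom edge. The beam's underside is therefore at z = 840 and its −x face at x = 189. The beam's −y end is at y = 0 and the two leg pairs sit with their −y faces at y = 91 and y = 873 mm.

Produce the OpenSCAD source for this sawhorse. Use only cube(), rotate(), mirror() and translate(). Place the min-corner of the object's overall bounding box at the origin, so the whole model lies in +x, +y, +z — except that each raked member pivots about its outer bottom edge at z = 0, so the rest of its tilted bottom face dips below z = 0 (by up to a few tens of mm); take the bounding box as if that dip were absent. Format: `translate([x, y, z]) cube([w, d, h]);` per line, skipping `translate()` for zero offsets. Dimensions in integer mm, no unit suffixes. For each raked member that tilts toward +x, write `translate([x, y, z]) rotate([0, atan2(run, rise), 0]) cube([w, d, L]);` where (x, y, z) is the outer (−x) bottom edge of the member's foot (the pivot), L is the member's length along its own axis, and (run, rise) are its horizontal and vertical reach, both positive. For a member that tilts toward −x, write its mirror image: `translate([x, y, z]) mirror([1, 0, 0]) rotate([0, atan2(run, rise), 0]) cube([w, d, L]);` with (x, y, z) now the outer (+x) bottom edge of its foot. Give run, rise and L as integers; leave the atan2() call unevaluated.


translate([189, 0, 840]) cube([92, 1002, 61]);
translate([0, 91, 0]) rotate([0, atan2(189, 840), 0]) cube([44, 38, 861]);
translate([470, 91, 0]) mirror([1, 0, 0]) rotate([0, atan2(189, 840), 0]) cube([44, 38, 861]);
translate([0, 873, 0]) rotate([0, atan2(189, 840), 0]) cube([44, 38, 861]);
translate([470, 873, 0]) mirror([1, 0, 0]) rotate([0, atan2(189, 840), 0]) cube([44, 38, 861]);


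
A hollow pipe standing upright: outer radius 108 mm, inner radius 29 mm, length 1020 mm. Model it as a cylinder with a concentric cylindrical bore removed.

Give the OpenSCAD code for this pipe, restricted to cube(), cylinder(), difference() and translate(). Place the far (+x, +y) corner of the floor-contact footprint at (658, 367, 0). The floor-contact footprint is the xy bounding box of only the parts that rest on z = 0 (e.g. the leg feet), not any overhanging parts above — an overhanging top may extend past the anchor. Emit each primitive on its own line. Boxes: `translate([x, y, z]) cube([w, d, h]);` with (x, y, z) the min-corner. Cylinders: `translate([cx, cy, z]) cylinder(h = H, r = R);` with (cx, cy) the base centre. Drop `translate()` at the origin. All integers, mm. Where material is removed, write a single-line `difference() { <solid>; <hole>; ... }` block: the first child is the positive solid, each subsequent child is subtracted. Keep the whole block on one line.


difference() { translate([550, 259, 0]) cylinder(h = 1020, r = 108); translate([550, 259, 0]) cylinder(h = 1020, r = 29); }


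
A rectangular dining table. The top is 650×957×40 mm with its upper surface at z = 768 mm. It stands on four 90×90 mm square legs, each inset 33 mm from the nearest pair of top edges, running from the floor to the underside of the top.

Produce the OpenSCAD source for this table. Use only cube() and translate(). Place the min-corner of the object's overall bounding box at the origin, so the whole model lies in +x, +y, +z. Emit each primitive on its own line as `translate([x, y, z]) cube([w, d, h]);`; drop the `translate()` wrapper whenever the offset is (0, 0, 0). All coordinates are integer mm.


// leg_h = 768 - 40 = 728
translate([0, 0, 728]) cube([650, 957, 40]);
translate([33, 33, 0]) cube([90, 90, 728]);
translate([527, 33, 0]) cube([90, 90, 728]);
translate([33, 834, 0]) cube([90, 90, 728]);
translate([527, 834, 0]) cube([90, 90, 728]);


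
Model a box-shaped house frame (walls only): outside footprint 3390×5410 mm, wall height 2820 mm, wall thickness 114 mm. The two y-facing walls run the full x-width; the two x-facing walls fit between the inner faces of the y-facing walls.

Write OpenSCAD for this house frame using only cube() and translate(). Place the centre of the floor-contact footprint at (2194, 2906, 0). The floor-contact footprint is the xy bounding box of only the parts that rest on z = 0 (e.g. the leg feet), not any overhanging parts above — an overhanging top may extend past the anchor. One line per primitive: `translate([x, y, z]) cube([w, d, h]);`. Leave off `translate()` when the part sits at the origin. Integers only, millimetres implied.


translate([499, 201, 0]) cube([3390, 114, 2820]);
translate([499, 5497, 0]) cube([3390, 114, 2820]);
translate([499, 315, 0]) cube([114, 5182, 2820]);
translate([3775, 315, 0]) cube([114, 5182, 2820]);


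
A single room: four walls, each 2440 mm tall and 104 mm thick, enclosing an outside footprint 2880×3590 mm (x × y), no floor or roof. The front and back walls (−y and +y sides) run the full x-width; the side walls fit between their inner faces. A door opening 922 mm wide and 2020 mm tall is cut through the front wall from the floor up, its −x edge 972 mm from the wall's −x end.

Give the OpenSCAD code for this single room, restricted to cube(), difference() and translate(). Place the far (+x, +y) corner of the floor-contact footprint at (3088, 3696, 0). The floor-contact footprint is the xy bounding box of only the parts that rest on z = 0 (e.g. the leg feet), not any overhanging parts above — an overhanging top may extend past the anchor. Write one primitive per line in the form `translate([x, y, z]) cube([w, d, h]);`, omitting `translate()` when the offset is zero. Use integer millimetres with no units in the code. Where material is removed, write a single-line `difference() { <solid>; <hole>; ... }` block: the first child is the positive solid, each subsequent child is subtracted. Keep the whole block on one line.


difference() { translate([208, 106, 0]) cube([2880, 104, 2440]); translate([1180, 106, 0]) cube([922, 104, 2020]); }
translate([208, 3592, 0]) cube([2880, 104, 2440]);
translate([208, 210, 0]) cube([104, 3382, 2440]);
translate([2984, 210, 0]) cube([104, 3382, 2440]);


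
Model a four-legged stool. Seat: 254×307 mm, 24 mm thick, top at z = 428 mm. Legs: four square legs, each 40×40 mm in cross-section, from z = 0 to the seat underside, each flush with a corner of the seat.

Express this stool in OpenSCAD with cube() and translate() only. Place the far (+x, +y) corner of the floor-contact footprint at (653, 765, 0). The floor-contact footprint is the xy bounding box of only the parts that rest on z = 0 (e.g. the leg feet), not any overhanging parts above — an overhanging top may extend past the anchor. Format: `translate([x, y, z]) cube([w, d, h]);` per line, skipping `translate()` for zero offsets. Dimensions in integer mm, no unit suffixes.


// leg_h = 428 - 24 = 404
translate([399, 458, 404]) cube([254, 307, 24]);
translate([399, 458, 0]) cube([40, 40, 404]);
translate([613, 458, 0]) cube([40, 40, 404]);
translate([399, 725, 0]) cube([40, 40, 404]);
translate([613, 725, 0]) cube([40, 40, 404]);


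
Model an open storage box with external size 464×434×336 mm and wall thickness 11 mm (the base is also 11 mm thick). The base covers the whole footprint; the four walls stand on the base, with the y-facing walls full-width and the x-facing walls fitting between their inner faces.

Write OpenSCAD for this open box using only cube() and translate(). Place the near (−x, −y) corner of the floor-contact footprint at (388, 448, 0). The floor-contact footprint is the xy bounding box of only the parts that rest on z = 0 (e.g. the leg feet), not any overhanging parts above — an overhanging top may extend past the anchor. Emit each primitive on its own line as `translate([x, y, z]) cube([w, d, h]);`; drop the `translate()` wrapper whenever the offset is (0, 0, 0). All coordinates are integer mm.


translate([388, 448, 0]) cube([464, 434, 11]);
translate([388, 448, 11]) cube([464, 11, 325]);
translate([388, 871, 11]) cube([464, 11, 325]);
translate([388, 459, 11]) cube([11, 412, 325]);
translate([841, 459, 11]) cube([11, 412, 325]);


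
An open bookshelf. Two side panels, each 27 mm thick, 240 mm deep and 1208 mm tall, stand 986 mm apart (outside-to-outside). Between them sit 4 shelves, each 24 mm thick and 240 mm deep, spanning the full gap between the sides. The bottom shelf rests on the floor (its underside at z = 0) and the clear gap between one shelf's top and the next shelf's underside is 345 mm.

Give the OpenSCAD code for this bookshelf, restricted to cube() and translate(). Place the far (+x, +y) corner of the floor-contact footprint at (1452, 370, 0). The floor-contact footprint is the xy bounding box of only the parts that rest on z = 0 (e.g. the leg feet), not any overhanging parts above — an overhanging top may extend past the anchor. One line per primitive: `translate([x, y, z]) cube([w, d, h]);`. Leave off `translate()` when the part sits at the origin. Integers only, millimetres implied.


translate([466, 130, 0]) cube([27, 240, 1208]);
translate([1425, 130, 0]) cube([27, 240, 1208]);
translate([493, 130, 0]) cube([932, 240, 24]);
translate([493, 130, 369]) cube([932, 240, 24]);
translate([493, 130, 738]) cube([932, 240, 24]);
translate([493, 130, 1107]) cube([932, 240, 24]);


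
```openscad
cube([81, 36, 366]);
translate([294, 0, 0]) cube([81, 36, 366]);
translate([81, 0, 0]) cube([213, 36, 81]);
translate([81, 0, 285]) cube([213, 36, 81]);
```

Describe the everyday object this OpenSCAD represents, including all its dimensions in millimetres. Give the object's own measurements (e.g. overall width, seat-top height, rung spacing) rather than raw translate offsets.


A rectangular picture frame lying in the x–z plane (depth along y). The opening is 213 mm wide (x) by 204 mm tall (z), surrounded by a border 81 mm wide on all four sides. The frame is 36 mm deep and is made of two full-height vertical stiles with two horizontal rails fitted between them.


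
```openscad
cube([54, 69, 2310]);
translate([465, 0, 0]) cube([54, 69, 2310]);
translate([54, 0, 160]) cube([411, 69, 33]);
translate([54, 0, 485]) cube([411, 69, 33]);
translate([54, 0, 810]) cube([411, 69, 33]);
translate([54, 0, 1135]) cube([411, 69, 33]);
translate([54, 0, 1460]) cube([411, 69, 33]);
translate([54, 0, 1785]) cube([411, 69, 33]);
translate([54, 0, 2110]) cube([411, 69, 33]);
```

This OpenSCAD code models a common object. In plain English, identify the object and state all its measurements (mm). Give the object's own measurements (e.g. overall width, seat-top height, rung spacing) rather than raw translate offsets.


A straight ladder. Two 54×69 mm vertical rails, 2310 mm tall, stand 519 mm apart (outside-to-outside) with their front faces coplanar on the −y side. 7 rungs, each 69 mm deep and 33 mm tall, span between the inner faces of the rails, front faces flush with the rails. The lowest rung's underside is at z = 160 mm and rungs are spaced 325 mm apart (underside to underside).


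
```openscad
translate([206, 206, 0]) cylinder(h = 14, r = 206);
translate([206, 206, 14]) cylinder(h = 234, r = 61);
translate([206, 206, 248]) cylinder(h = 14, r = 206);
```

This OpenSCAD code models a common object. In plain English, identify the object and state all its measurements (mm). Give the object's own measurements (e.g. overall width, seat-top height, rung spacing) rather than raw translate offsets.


A spool: two coaxial disc flanges of radius 206 mm and thickness 14 mm, joined by a core cylinder of radius 61 mm and height 234 mm. The lower flange rests on z = 0 and the three cylinders share a vertical axis.


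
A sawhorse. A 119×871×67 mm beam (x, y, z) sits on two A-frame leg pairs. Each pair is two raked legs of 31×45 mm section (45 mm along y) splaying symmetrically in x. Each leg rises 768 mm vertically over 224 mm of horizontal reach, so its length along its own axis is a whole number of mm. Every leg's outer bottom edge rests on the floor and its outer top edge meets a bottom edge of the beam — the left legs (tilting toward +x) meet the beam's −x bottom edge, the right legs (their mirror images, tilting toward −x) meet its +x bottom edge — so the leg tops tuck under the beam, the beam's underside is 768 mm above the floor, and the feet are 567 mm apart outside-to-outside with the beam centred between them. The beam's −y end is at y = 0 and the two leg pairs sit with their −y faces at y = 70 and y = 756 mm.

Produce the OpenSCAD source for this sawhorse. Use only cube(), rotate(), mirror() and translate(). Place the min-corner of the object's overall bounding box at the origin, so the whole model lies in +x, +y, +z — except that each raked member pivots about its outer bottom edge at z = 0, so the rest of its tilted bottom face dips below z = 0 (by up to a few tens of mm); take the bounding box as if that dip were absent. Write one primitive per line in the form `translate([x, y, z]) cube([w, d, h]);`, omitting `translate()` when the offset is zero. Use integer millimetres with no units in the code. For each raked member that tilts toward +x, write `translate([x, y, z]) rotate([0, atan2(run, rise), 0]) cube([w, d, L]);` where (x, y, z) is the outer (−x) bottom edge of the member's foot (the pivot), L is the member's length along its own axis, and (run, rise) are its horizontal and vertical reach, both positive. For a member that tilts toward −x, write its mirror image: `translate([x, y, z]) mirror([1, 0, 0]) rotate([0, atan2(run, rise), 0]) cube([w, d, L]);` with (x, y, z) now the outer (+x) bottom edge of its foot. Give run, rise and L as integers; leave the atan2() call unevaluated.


translate([224, 0, 768]) cube([119, 871, 67]);
translate([0, 70, 0]) rotate([0, atan2(224, 768), 0]) cube([31, 45, 800]);
translate([567, 70, 0]) mirror([1, 0, 0]) rotate([0, atan2(224, 768), 0]) cube([31, 45, 800]);
translate([0, 756, 0]) rotate([0, atan2(224, 768), 0]) cube([31, 45, 800]);
translate([567, 756, 0]) mirror([1, 0, 0]) rotate([0, atan2(224, 768), 0]) cube([31, 45, 800]);


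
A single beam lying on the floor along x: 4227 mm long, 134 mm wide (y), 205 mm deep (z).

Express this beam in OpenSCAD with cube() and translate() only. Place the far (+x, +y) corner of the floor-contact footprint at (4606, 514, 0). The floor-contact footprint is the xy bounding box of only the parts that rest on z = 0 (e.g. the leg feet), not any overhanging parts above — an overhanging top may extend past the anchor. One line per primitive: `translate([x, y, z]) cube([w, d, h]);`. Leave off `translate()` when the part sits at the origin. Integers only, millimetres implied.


translate([379, 380, 0]) cube([4227, 134, 205]);


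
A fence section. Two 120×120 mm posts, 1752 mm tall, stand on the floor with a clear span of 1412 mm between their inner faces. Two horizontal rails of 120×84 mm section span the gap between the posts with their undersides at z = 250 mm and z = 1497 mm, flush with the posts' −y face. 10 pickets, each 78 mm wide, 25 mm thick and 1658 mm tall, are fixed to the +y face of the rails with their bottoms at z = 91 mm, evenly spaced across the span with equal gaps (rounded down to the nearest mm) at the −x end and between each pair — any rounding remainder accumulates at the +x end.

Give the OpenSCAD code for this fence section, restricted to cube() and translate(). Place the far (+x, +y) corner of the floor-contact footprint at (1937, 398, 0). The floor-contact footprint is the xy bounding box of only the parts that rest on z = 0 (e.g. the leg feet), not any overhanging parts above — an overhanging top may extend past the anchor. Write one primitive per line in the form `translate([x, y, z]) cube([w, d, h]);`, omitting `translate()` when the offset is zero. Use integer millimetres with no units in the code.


translate([285, 278, 0]) cube([120, 120, 1752]);
translate([1817, 278, 0]) cube([120, 120, 1752]);
translate([405, 278, 250]) cube([1412, 120, 84]);
translate([405, 278, 1497]) cube([1412, 120, 84]);
translate([462, 398, 91]) cube([78, 25, 1658]);
translate([597, 398, 91]) cube([78, 25, 1658]);
translate([732, 398, 91]) cube([78, 25, 1658]);
translate([867, 398, 91]) cube([78, 25, 1658]);
translate([1002, 398, 91]) cube([78, 25, 1658]);
translate([1137, 398, 91]) cube([78, 25, 1658]);
translate([1272, 398, 91]) cube([78, 25, 1658]);
translate([1407, 398, 91]) cube([78, 25, 1658]);
translate([1542, 398, 91]) cube([78, 25, 1658]);
translate([1677, 398, 91]) cube([78, 25, 1658]);


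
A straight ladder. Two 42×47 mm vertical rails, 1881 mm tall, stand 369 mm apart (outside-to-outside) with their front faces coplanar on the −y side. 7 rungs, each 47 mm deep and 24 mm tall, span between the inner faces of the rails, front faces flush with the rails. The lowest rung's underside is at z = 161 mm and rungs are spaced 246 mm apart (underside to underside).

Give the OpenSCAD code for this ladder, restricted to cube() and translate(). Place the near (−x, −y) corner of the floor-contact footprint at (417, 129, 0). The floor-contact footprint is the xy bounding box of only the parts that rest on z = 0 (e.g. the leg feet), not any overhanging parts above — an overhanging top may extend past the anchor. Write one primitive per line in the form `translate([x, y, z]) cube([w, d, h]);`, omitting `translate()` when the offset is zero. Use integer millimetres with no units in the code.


translate([417, 129, 0]) cube([42, 47, 1881]);
translate([744, 129, 0]) cube([42, 47, 1881]);
translate([459, 129, 161]) cube([285, 47, 24]);
translate([459, 129, 407]) cube([285, 47, 24]);
translate([459, 129, 653]) cube([285, 47, 24]);
translate([459, 129, 899]) cube([285, 47, 24]);
translate([459, 129, 1145]) cube([285, 47, 24]);
translate([459, 129, 1391]) cube([285, 47, 24]);
translate([459, 129, 1637]) cube([285, 47, 24]);


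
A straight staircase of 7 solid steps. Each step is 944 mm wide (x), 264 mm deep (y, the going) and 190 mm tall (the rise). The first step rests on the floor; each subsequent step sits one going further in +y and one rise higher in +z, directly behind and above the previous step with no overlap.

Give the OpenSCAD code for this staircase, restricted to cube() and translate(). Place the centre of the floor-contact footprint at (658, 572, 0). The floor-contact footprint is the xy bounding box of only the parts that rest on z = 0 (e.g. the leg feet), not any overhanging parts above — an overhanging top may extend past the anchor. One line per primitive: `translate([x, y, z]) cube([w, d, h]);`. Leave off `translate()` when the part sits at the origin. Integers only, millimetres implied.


translate([186, 440, 0]) cube([944, 264, 190]);
translate([186, 704, 190]) cube([944, 264, 190]);
translate([186, 968, 380]) cube([944, 264, 190]);
translate([186, 1232, 570]) cube([944, 264, 190]);
translate([186, 1496, 760]) cube([944, 264, 190]);
translate([186, 1760, 950]) cube([944, 264, 190]);
translate([186, 2024, 1140]) cube([944, 264, 190]);


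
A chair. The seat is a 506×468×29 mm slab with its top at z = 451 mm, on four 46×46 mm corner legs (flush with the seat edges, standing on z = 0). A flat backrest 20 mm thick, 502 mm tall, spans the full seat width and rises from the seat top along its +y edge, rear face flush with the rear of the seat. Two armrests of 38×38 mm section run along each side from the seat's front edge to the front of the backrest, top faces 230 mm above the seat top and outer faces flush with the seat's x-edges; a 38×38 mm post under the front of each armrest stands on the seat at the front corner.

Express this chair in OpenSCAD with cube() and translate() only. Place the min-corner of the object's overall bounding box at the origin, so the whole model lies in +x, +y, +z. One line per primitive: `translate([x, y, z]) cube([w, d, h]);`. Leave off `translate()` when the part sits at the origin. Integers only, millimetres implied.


translate([0, 0, 422]) cube([506, 468, 29]);
cube([46, 46, 422]);
translate([460, 0, 0]) cube([46, 46, 422]);
translate([0, 422, 0]) cube([46, 46, 422]);
translate([460, 422, 0]) cube([46, 46, 422]);
translate([0, 448, 451]) cube([506, 20, 502]);
translate([0, 0, 643]) cube([38, 448, 38]);
translate([468, 0, 643]) cube([38, 448, 38]);
translate([0, 0, 451]) cube([38, 38, 192]);
translate([468, 0, 451]) cube([38, 38, 192]);


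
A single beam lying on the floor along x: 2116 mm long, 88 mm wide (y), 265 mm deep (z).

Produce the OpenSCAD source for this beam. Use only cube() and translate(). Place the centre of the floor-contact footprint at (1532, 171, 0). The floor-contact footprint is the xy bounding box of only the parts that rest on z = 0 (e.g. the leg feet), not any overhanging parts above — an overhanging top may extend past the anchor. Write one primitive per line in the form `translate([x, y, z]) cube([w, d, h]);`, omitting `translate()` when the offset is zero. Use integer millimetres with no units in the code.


translate([474, 127, 0]) cube([2116, 88, 265]);


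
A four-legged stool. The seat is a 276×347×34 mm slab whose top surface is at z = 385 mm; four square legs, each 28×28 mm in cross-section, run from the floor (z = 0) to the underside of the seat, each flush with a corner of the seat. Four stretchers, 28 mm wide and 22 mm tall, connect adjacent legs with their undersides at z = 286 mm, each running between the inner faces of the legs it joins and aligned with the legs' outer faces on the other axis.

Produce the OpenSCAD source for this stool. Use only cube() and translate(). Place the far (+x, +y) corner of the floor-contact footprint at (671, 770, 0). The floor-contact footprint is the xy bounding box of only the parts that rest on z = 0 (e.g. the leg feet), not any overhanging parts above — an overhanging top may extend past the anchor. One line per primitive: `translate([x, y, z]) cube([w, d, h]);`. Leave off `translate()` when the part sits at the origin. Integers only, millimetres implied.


// leg_h = 385 - 34 = 351
// stretcher span = 276 - 2*28 = 220
translate([395, 423, 351]) cube([276, 347, 34]);
translate([395, 423, 0]) cube([28, 28, 351]);
translate([643, 423, 0]) cube([28, 28, 351]);
translate([395, 742, 0]) cube([28, 28, 351]);
translate([643, 742, 0]) cube([28, 28, 351]);
translate([423, 423, 286]) cube([220, 28, 22]);
translate([423, 742, 286]) cube([220, 28, 22]);
translate([395, 451, 286]) cube([28, 291, 22]);
translate([643, 451, 286]) cube([28, 291, 22]);


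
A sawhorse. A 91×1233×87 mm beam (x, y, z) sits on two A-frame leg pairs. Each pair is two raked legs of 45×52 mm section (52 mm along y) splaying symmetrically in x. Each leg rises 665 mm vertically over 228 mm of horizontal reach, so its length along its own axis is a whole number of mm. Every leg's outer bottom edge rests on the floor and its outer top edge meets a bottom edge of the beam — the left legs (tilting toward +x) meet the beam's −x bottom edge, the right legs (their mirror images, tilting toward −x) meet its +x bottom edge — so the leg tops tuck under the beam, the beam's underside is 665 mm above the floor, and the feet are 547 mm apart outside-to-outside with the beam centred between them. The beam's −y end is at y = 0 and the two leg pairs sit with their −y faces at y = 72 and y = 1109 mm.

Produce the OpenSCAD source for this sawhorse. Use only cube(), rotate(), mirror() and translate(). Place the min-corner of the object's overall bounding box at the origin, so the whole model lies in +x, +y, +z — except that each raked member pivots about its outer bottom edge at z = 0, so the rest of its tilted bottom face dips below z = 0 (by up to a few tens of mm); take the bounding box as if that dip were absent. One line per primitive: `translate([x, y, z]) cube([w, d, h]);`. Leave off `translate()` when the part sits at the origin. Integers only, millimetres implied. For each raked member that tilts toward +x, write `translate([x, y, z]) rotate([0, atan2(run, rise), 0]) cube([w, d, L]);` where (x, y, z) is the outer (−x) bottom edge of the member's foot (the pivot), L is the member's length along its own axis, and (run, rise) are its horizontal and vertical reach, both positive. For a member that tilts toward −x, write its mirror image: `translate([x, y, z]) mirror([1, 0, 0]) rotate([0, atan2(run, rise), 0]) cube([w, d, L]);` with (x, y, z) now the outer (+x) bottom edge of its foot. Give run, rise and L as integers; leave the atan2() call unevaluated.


translate([228, 0, 665]) cube([91, 1233, 87]);
translate([0, 72, 0]) rotate([0, atan2(228, 665), 0]) cube([45, 52, 703]);
translate([547, 72, 0]) mirror([1, 0, 0]) rotate([0, atan2(228, 665), 0]) cube([45, 52, 703]);
translate([0, 1109, 0]) rotate([0, atan2(228, 665), 0]) cube([45, 52, 703]);
translate([547, 1109, 0]) mirror([1, 0, 0]) rotate([0, atan2(228, 665), 0]) cube([45, 52, 703]);


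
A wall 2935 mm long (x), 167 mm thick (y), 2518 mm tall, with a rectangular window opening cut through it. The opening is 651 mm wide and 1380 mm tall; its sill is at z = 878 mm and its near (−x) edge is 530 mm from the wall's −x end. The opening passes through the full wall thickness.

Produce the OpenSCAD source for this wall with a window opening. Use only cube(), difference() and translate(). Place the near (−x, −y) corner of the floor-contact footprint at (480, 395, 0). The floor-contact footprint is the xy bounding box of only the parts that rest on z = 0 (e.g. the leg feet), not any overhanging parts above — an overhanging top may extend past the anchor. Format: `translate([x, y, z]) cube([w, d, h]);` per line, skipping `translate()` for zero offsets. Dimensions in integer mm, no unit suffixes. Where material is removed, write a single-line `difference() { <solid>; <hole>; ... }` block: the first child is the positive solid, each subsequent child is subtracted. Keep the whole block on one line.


difference() { translate([480, 395, 0]) cube([2935, 167, 2518]); translate([1010, 395, 878]) cube([651, 167, 1380]); }


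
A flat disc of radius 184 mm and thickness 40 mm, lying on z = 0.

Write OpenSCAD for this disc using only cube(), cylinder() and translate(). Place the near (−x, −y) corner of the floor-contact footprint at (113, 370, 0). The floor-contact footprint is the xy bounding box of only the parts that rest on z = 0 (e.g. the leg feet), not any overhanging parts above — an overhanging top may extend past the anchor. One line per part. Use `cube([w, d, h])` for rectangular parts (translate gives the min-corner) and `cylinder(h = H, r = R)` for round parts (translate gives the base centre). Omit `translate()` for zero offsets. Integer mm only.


translate([297, 554, 0]) cylinder(h = 40, r = 184);


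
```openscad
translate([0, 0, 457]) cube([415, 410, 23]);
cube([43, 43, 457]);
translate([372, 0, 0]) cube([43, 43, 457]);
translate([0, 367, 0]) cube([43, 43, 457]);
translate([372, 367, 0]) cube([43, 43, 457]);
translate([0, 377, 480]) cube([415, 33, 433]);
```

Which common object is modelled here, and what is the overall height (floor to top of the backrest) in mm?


A chair. The overall height is 913 mm.

A slab on four corner posts with a tall panel at the back — a chair. The seat slab sits at z = 457 with thickness 23, and the 433 mm backrest starts at the seat top, so the overall height is 457 + 23 + 433 = 913 mm.
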